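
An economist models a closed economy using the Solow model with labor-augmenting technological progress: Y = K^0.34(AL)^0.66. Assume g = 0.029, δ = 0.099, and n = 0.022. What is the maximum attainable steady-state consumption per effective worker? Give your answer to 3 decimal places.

Capital per effective worker breaks even when investment replaces (n + g + δ)·k; here n + g + δ = 0.15.
Golden rule sets MPK = n+g+δ: 0.34·k^(0.34−1) = 0.15, so k_gold = (0.34/0.15)^(1/0.66) ≈ 3.4551.
y_gold = 3.4551^0.34 ≈ 1.5243.
c_gold = y_gold − (n+g+δ)·k_gold = 1.5243 − 0.15·3.4551 ≈ 1.0061.

c_gold ≈ 1.006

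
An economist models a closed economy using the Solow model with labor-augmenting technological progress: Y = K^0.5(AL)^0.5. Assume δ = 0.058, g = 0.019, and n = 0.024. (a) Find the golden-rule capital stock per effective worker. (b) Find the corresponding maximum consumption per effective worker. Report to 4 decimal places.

Break-even investment rate: n + g + δ = 0.024 + 0.019 + 0.058 = 0.101.
Maximizing c = f(k) − (n+g+δ)·k gives f'(k) = n+g+δ, i.e. 0.5·k^(0.5−1) = 0.101, so k_gold = (0.5/0.101)^(1/0.5) ≈ 24.5074.
y_gold = 24.5074^0.5 ≈ 4.9505; c_gold = y_gold − 0.101·k_gold ≈ 2.4752.

(a) k_gold ≈ 24.5074; (b) c_gold ≈ 2.4752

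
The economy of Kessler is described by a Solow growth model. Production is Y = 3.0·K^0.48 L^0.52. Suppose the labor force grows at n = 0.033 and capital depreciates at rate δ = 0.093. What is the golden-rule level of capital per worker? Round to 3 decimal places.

n + δ = 0.033 + 0.093 = 0.126.
Golden rule sets MPK = n+δ: 0.48·3.0·k^(0.48−1) = 0.126, so k_gold = (0.48·3.0/0.126)^(1/0.52) ≈ 108.2929.

k_gold ≈ 108.293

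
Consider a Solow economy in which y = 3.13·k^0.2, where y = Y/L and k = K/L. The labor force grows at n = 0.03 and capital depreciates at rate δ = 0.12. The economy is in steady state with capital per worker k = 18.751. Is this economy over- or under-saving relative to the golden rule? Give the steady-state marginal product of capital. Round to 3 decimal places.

over-saving; MPK ≈ 0.060

Break-even investment rate: n + δ = 0.03 + 0.12 = 0.15.
MPK = 0.2·3.13·k^(0.2−1) = 0.2·3.13·18.751^(-0.8) ≈ 0.0600.
MPK < 0.15, so the economy is dynamically inefficient (over-saving).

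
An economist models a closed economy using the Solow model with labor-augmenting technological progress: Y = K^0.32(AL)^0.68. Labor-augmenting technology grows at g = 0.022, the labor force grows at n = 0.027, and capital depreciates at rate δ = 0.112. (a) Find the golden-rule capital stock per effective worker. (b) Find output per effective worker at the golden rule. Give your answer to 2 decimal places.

(a) k_gold ≈ 2.75; (b) y_gold ≈ 1.38

Capital per effective worker breaks even when investment replaces (n + g + δ)·k; here n + g + δ = 0.161.
Maximizing c = f(k) − (n+g+δ)·k gives f'(k) = n+g+δ, i.e. 0.32·k^(0.32−1) = 0.161, so k_gold = (0.32/0.161)^(1/0.68) ≈ 2.7461.
y_gold = 2.7461^0.32 ≈ 1.3816.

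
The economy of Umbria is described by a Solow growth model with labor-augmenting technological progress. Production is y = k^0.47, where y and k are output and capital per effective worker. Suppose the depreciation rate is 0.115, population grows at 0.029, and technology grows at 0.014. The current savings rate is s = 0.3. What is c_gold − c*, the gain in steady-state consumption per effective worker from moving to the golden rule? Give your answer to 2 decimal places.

Δc ≈ 0.16

n + g + δ = 0.029 + 0.014 + 0.115 = 0.158.
Current steady state (s = 0.3): k* = (0.3/0.158)^(1/0.53) ≈ 3.3528, y* = 3.3528^0.47 ≈ 1.7658, c* = (1−0.3)·1.7658 ≈ 1.2361.
Setting f'(k) = n+g+δ gives 0.47·k^(0.47−1) = 0.158, hence k_gold = (0.47/0.158)^(1/0.53) ≈ 7.8214.
y_gold = 7.8214^0.47 ≈ 2.6293, c_gold = y_gold − 0.158·k_gold ≈ 1.3935.
Gain: Δc = 1.3935 − 1.2361 ≈ 0.1575.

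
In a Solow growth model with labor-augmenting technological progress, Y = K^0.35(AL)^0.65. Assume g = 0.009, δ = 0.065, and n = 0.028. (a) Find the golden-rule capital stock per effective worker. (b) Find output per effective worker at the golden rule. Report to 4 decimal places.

The effective depreciation rate is n + g + δ = 0.028 + 0.009 + 0.065 = 0.102.
Golden rule sets MPK = n+g+δ: 0.35·k^(0.35−1) = 0.102, so k_gold = (0.35/0.102)^(1/0.65) ≈ 6.6649.
y_gold = 6.6649^0.35 ≈ 1.9424.

(a) k_gold ≈ 6.6649; (b) y_gold ≈ 1.9424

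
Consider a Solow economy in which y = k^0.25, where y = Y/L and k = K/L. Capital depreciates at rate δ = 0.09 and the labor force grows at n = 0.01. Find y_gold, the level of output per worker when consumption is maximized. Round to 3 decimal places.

n + δ = 0.01 + 0.09 = 0.1.
Maximizing c = f(k) − (n+δ)·k gives f'(k) = n+δ, i.e. 0.25·k^(0.25−1) = 0.1, so k_gold = (0.25/0.1)^(1/0.75) ≈ 3.3930.
Output: y_gold = k_gold^0.25 = 3.3930^0.25 ≈ 1.3572.

y_gold ≈ 1.357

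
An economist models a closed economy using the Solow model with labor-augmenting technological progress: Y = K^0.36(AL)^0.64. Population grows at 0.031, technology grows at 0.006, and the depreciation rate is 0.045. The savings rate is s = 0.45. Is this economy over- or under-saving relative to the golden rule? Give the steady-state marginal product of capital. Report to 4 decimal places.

over-saving; MPK ≈ 0.0656

Break-even investment rate: n + g + δ = 0.031 + 0.006 + 0.045 = 0.082.
Steady-state k*: s·k^0.36 = 0.082·k gives k* = (0.45/0.082)^(1/0.64) ≈ 14.2992.
MPK = 0.36·14.2992^(-0.64) ≈ 0.0656.
MPK < n+g+δ = 0.082, so the economy is dynamically inefficient (over-saving).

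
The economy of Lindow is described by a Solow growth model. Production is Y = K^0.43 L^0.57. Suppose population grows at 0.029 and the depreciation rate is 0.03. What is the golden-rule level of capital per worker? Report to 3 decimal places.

Break-even investment rate: n + δ = 0.029 + 0.03 = 0.059.
Maximizing c = f(k) − (n+δ)·k gives f'(k) = n+δ, i.e. 0.43·k^(0.43−1) = 0.059, so k_gold = (0.43/0.059)^(1/0.57) ≈ 32.6109.

k_gold ≈ 32.611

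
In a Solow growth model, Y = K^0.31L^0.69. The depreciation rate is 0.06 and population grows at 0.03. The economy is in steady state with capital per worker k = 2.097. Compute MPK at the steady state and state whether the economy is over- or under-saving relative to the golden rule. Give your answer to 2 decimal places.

n + δ = 0.03 + 0.06 = 0.09.
MPK = 0.31·k^(0.31−1) = 0.31·2.097^(-0.69) ≈ 0.1860.
MPK > 0.09, so the economy is dynamically efficient (under-saving).

under-saving; MPK ≈ 0.19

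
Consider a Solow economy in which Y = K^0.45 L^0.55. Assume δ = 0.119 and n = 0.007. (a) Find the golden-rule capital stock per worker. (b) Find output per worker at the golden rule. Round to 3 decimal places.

(a) k_gold ≈ 10.120; (b) y_gold ≈ 2.834

n + δ = 0.007 + 0.119 = 0.126.
Setting f'(k) = n+δ gives 0.45·k^(0.45−1) = 0.126, hence k_gold = (0.45/0.126)^(1/0.55) ≈ 10.1197.
y_gold = 10.1197^0.45 ≈ 2.8335.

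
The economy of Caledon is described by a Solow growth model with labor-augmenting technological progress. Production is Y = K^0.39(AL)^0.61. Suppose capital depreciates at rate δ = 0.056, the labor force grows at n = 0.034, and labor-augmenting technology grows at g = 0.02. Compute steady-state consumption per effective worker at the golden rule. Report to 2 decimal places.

Capital per effective worker breaks even when investment replaces (n + g + δ)·k; here n + g + δ = 0.11.
Golden rule sets MPK = n+g+δ: 0.39·k^(0.39−1) = 0.11, so k_gold = (0.39/0.11)^(1/0.61) ≈ 7.9635.
y_gold = 7.9635^0.39 ≈ 2.2461.
c_gold = y_gold − (n+g+δ)·k_gold = 2.2461 − 0.11·7.9635 ≈ 1.3701.

c_gold ≈ 1.37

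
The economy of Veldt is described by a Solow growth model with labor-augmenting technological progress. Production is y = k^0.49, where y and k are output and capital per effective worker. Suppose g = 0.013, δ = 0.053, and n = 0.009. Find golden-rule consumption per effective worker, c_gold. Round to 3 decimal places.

Break-even investment rate: n + g + δ = 0.009 + 0.013 + 0.053 = 0.075.
Maximizing c = f(k) − (n+g+δ)·k gives f'(k) = n+g+δ, i.e. 0.49·k^(0.49−1) = 0.075, so k_gold = (0.49/0.075)^(1/0.51) ≈ 39.6555.
y_gold = 39.6555^0.49 ≈ 6.0697.
c_gold = y_gold − (n+g+δ)·k_gold = 6.0697 − 0.075·39.6555 ≈ 3.0956.

c_gold ≈ 3.096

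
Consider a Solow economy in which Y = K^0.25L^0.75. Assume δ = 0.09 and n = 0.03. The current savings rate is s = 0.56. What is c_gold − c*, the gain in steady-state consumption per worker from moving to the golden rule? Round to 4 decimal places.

The effective depreciation rate is n + δ = 0.03 + 0.09 = 0.12.
Current steady state (s = 0.56): k* = (0.56/0.12)^(1/0.75) ≈ 7.7985, y* = 7.7985^0.25 ≈ 1.6711, c* = (1−0.56)·1.6711 ≈ 0.7353.
At the golden rule the marginal product of capital equals n+δ: 0.25·k^(0.25−1) = 0.12. Solving, k_gold = (0.25/0.12)^(1/0.75) ≈ 2.6608.
y_gold = 2.6608^0.25 ≈ 1.2772, c_gold = y_gold − 0.12·k_gold ≈ 0.9579.
Gain: Δc = 0.9579 − 0.7353 ≈ 0.2226.

Δc ≈ 0.2226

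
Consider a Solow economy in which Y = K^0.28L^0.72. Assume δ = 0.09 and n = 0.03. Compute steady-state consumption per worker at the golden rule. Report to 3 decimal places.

c_gold ≈ 1.001

Break-even investment rate: n + δ = 0.03 + 0.09 = 0.12.
Setting f'(k) = n+δ gives 0.28·k^(0.28−1) = 0.12, hence k_gold = (0.28/0.12)^(1/0.72) ≈ 3.2440.
y_gold = 3.2440^0.28 ≈ 1.3903.
c_gold = y_gold − (n+δ)·k_gold = 1.3903 − 0.12·3.2440 ≈ 1.0010.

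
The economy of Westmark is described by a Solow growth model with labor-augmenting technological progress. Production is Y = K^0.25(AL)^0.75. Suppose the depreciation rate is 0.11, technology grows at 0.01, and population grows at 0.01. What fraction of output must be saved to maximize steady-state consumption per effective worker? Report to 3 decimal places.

Break-even investment rate: n + g + δ = 0.01 + 0.01 + 0.11 = 0.13.
At the golden rule MPK = n+g+δ, and in any Cobb-Douglas steady state s = (n+g+δ)·k/y = MPK·k/y = capital's share 0.25.

s_gold = 0.250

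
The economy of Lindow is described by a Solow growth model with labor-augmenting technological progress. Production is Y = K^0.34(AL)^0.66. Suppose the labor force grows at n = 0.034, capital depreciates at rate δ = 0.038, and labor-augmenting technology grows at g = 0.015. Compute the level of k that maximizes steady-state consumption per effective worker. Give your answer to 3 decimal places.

k_gold ≈ 7.887

Capital per effective worker breaks even when investment replaces (n + g + δ)·k; here n + g + δ = 0.087.
Maximizing c = f(k) − (n+g+δ)·k gives f'(k) = n+g+δ, i.e. 0.34·k^(0.34−1) = 0.087, so k_gold = (0.34/0.087)^(1/0.66) ≈ 7.8869.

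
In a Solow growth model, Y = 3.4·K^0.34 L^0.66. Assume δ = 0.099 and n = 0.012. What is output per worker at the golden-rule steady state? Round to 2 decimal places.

Break-even investment rate: n + δ = 0.012 + 0.099 = 0.111.
Setting f'(k) = n+δ gives 0.34·3.4·k^(0.34−1) = 0.111, hence k_gold = (0.34·3.4/0.111)^(1/0.66) ≈ 34.8234.
Output: y_gold = 3.4·k_gold^0.34 = 3.4·34.8234^0.34 ≈ 11.3688.

y_gold ≈ 11.37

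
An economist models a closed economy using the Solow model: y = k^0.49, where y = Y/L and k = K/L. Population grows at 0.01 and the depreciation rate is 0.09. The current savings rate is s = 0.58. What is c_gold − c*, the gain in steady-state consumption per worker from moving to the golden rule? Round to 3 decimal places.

Δc ≈ 0.074

Capital per worker breaks even when investment replaces (n + δ)·k; here n + δ = 0.1.
Current steady state (s = 0.58): k* = (0.58/0.1)^(1/0.51) ≈ 31.3991, y* = 31.3991^0.49 ≈ 5.4136, c* = (1−0.58)·5.4136 ≈ 2.2737.
Setting f'(k) = n+δ gives 0.49·k^(0.49−1) = 0.1, hence k_gold = (0.49/0.1)^(1/0.51) ≈ 22.5593.
y_gold = 22.5593^0.49 ≈ 4.6039, c_gold = y_gold − 0.1·k_gold ≈ 2.3480.
Gain: Δc = 2.3480 − 2.2737 ≈ 0.0743.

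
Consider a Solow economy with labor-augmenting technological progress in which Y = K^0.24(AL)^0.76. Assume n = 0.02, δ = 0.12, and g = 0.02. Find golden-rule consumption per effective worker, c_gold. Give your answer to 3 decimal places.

c_gold ≈ 0.864

Break-even investment rate: n + g + δ = 0.02 + 0.02 + 0.12 = 0.16.
At the golden rule the marginal product of capital equals n+g+δ: 0.24·k^(0.24−1) = 0.16. Solving, k_gold = (0.24/0.16)^(1/0.76) ≈ 1.7049.
y_gold = 1.7049^0.24 ≈ 1.1366.
c_gold = y_gold − (n+g+δ)·k_gold = 1.1366 − 0.16·1.7049 ≈ 0.8638.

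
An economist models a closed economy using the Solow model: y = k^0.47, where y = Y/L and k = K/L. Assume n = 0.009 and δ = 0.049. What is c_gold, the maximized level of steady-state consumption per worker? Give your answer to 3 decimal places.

c_gold ≈ 3.389

Capital per worker breaks even when investment replaces (n + δ)·k; here n + δ = 0.058.
Setting f'(k) = n+δ gives 0.47·k^(0.47−1) = 0.058, hence k_gold = (0.47/0.058)^(1/0.53) ≈ 51.8169.
y_gold = 51.8169^0.47 ≈ 6.3944.
c_gold = y_gold − (n+δ)·k_gold = 6.3944 − 0.058·51.8169 ≈ 3.3890.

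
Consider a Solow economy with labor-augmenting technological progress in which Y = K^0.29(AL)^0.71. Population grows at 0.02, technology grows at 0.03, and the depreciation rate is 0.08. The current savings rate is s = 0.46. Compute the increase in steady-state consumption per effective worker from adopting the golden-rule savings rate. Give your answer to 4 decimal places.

Δc ≈ 0.0805

Capital per effective worker breaks even when investment replaces (n + g + δ)·k; here n + g + δ = 0.13.
Current steady state (s = 0.46): k* = (0.46/0.13)^(1/0.71) ≈ 5.9290, y* = 5.9290^0.29 ≈ 1.6756, c* = (1−0.46)·1.6756 ≈ 0.9048.
At the golden rule the marginal product of capital equals n+g+δ: 0.29·k^(0.29−1) = 0.13. Solving, k_gold = (0.29/0.13)^(1/0.71) ≈ 3.0959.
y_gold = 3.0959^0.29 ≈ 1.3878, c_gold = y_gold − 0.13·k_gold ≈ 0.9853.
Gain: Δc = 0.9853 − 0.9048 ≈ 0.0805.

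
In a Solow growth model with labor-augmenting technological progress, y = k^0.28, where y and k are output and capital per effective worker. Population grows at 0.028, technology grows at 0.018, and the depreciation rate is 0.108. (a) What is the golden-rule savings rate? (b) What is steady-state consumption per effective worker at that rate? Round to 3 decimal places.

Capital per effective worker breaks even when investment replaces (n + g + δ)·k; here n + g + δ = 0.154.
For Cobb-Douglas, s_gold equals capital's share: s_gold = 0.28.
At the golden rule the marginal product of capital equals n+g+δ: 0.28·k^(0.28−1) = 0.154. Solving, k_gold = (0.28/0.154)^(1/0.72) ≈ 2.2941.
y_gold = 2.2941^0.28 ≈ 1.2617; c_gold = (1−0.28)·y_gold ≈ 0.9085.

(a) s_gold = 0.280; (b) c_gold ≈ 0.908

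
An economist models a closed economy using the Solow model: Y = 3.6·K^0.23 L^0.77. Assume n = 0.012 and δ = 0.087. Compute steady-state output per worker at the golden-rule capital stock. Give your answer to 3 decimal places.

Break-even investment rate: n + δ = 0.012 + 0.087 = 0.099.
Maximizing c = f(k) − (n+δ)·k gives f'(k) = n+δ, i.e. 0.23·3.6·k^(0.23−1) = 0.099, so k_gold = (0.23·3.6/0.099)^(1/0.77) ≈ 15.7731.
Output: y_gold = 3.6·k_gold^0.23 = 3.6·15.7731^0.23 ≈ 6.7893.

y_gold ≈ 6.789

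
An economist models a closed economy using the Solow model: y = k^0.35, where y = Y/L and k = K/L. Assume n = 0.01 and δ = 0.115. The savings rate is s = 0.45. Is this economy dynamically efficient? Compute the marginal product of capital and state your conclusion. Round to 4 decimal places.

dynamically inefficient; MPK ≈ 0.0972

The effective depreciation rate is n + δ = 0.01 + 0.115 = 0.125.
Steady-state k*: s·k^0.35 = 0.125·k gives k* = (0.45/0.125)^(1/0.65) ≈ 7.1755.
MPK = 0.35·7.1755^(-0.65) ≈ 0.0972.
MPK < n+δ = 0.125, so the economy is dynamically inefficient (over-saving).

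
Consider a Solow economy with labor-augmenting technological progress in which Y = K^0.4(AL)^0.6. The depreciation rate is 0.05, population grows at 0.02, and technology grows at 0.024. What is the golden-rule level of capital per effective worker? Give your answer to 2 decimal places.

k_gold ≈ 11.17

The effective depreciation rate is n + g + δ = 0.02 + 0.024 + 0.05 = 0.094.
At the golden rule the marginal product of capital equals n+g+δ: 0.4·k^(0.4−1) = 0.094. Solving, k_gold = (0.4/0.094)^(1/0.6) ≈ 11.1743.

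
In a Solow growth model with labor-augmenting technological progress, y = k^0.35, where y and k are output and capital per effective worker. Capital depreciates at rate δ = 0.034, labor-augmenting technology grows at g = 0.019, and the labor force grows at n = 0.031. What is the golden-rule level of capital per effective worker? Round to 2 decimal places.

The effective depreciation rate is n + g + δ = 0.031 + 0.019 + 0.034 = 0.084.
Golden rule sets MPK = n+g+δ: 0.35·k^(0.35−1) = 0.084, so k_gold = (0.35/0.084)^(1/0.65) ≈ 8.9851.

k_gold ≈ 8.99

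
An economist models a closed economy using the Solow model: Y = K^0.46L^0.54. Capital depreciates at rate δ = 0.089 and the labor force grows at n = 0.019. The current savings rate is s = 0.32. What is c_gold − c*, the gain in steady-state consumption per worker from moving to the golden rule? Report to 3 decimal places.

Δc ≈ 0.140

n + δ = 0.019 + 0.089 = 0.108.
Current steady state (s = 0.32): k* = (0.32/0.108)^(1/0.54) ≈ 7.4742, y* = 7.4742^0.46 ≈ 2.5226, c* = (1−0.32)·2.5226 ≈ 1.7153.
Golden rule sets MPK = n+δ: 0.46·k^(0.46−1) = 0.108, so k_gold = (0.46/0.108)^(1/0.54) ≈ 14.6364.
y_gold = 14.6364^0.46 ≈ 3.4364, c_gold = y_gold − 0.108·k_gold ≈ 1.8556.
Gain: Δc = 1.8556 − 1.7153 ≈ 0.1403.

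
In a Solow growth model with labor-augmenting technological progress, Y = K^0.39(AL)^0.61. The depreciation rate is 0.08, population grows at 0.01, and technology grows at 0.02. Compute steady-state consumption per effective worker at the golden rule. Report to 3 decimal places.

c_gold ≈ 1.370

Break-even investment rate: n + g + δ = 0.01 + 0.02 + 0.08 = 0.11.
Setting f'(k) = n+g+δ gives 0.39·k^(0.39−1) = 0.11, hence k_gold = (0.39/0.11)^(1/0.61) ≈ 7.9635.
y_gold = 7.9635^0.39 ≈ 2.2461.
c_gold = y_gold − (n+g+δ)·k_gold = 2.2461 − 0.11·7.9635 ≈ 1.3701.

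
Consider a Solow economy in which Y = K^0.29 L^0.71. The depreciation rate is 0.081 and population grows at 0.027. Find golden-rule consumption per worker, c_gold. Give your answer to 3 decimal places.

Capital per worker breaks even when investment replaces (n + δ)·k; here n + δ = 0.108.
Golden rule sets MPK = n+δ: 0.29·k^(0.29−1) = 0.108, so k_gold = (0.29/0.108)^(1/0.71) ≈ 4.0197.
y_gold = 4.0197^0.29 ≈ 1.4970.
c_gold = y_gold − (n+δ)·k_gold = 1.4970 − 0.108·4.0197 ≈ 1.0629.

c_gold ≈ 1.063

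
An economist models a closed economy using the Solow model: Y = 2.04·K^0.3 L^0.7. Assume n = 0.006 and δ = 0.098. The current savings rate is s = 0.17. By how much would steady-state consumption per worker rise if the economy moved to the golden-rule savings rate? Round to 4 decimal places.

Capital per worker breaks even when investment replaces (n + δ)·k; here n + δ = 0.104.
Current steady state (s = 0.17): k* = (0.17·2.04/0.104)^(1/0.7) ≈ 5.5874, y* = 2.04·5.5874^0.3 ≈ 3.4182, c* = (1−0.17)·3.4182 ≈ 2.8371.
At the golden rule the marginal product of capital equals n+δ: 0.3·2.04·k^(0.3−1) = 0.104. Solving, k_gold = (0.3·2.04/0.104)^(1/0.7) ≈ 12.5776.
y_gold = 2.04·12.5776^0.3 ≈ 4.3602, c_gold = y_gold − 0.104·k_gold ≈ 3.0522.
Gain: Δc = 3.0522 − 2.8371 ≈ 0.2151.

Δc ≈ 0.2151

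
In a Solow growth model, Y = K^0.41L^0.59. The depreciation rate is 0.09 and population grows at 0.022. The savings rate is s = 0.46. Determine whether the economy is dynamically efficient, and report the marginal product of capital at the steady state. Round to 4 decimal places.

dynamically inefficient; MPK ≈ 0.0998

The effective depreciation rate is n + δ = 0.022 + 0.09 = 0.112.
Steady-state k*: s·k^0.41 = 0.112·k gives k* = (0.46/0.112)^(1/0.59) ≈ 10.9622.
MPK = 0.41·10.9622^(-0.59) ≈ 0.0998.
MPK < n+δ = 0.112, so the economy is dynamically inefficient (over-saving).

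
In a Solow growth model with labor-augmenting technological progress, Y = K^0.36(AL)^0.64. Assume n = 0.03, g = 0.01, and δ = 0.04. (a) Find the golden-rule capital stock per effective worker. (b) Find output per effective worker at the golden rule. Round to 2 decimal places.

(a) k_gold ≈ 10.49; (b) y_gold ≈ 2.33

Break-even investment rate: n + g + δ = 0.03 + 0.01 + 0.04 = 0.08.
At the golden rule the marginal product of capital equals n+g+δ: 0.36·k^(0.36−1) = 0.08. Solving, k_gold = (0.36/0.08)^(1/0.64) ≈ 10.4868.
y_gold = 10.4868^0.36 ≈ 2.3304.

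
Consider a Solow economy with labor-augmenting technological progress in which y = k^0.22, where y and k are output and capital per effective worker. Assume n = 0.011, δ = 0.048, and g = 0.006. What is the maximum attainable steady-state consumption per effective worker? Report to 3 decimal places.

n + g + δ = 0.011 + 0.006 + 0.048 = 0.065.
At the golden rule the marginal product of capital equals n+g+δ: 0.22·k^(0.22−1) = 0.065. Solving, k_gold = (0.22/0.065)^(1/0.78) ≈ 4.7737.
y_gold = 4.7737^0.22 ≈ 1.4104.
c_gold = y_gold − (n+g+δ)·k_gold = 1.4104 − 0.065·4.7737 ≈ 1.1001.

c_gold ≈ 1.100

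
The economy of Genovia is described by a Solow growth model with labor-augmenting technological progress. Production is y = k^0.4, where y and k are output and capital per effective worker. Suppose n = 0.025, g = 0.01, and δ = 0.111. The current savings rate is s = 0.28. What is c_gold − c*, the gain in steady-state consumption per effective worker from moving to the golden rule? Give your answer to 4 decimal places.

The effective depreciation rate is n + g + δ = 0.025 + 0.01 + 0.111 = 0.146.
Current steady state (s = 0.28): k* = (0.28/0.146)^(1/0.6) ≈ 2.9603, y* = 2.9603^0.4 ≈ 1.5436, c* = (1−0.28)·1.5436 ≈ 1.1114.
At the golden rule the marginal product of capital equals n+g+δ: 0.4·k^(0.4−1) = 0.146. Solving, k_gold = (0.4/0.146)^(1/0.6) ≈ 5.3643.
y_gold = 5.3643^0.4 ≈ 1.9580, c_gold = y_gold − 0.146·k_gold ≈ 1.1748.
Gain: Δc = 1.1748 − 1.1114 ≈ 0.0634.

Δc ≈ 0.0634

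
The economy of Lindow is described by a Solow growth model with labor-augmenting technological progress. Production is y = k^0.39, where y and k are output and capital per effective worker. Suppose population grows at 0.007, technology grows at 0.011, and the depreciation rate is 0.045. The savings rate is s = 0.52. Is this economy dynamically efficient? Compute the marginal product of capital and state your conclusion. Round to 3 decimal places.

The effective depreciation rate is n + g + δ = 0.007 + 0.011 + 0.045 = 0.063.
Steady-state k*: s·k^0.39 = 0.063·k gives k* = (0.52/0.063)^(1/0.61) ≈ 31.8219.
MPK = 0.39·31.8219^(-0.61) ≈ 0.0472.
MPK < n+g+δ = 0.063, so the economy is dynamically inefficient (over-saving).

dynamically inefficient; MPK ≈ 0.047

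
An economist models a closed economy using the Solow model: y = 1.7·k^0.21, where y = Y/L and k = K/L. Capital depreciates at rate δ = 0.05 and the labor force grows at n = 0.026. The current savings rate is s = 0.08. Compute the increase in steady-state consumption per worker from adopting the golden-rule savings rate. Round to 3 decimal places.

n + δ = 0.026 + 0.05 = 0.076.
Current steady state (s = 0.08): k* = (0.08·1.7/0.076)^(1/0.79) ≈ 2.0888, y* = 1.7·2.0888^0.21 ≈ 1.9844, c* = (1−0.08)·1.9844 ≈ 1.8256.
Maximizing c = f(k) − (n+δ)·k gives f'(k) = n+δ, i.e. 0.21·1.7·k^(0.21−1) = 0.076, so k_gold = (0.21·1.7/0.076)^(1/0.79) ≈ 7.0868.
y_gold = 1.7·7.0868^0.21 ≈ 2.5647, c_gold = y_gold − 0.076·k_gold ≈ 2.0261.
Gain: Δc = 2.0261 − 1.8256 ≈ 0.2005.

Δc ≈ 0.200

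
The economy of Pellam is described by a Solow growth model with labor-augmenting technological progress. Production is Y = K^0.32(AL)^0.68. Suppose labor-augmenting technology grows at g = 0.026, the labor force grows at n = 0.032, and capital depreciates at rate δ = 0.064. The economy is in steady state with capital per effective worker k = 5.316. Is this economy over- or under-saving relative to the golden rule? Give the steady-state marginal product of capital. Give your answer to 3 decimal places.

n + g + δ = 0.032 + 0.026 + 0.064 = 0.122.
MPK = 0.32·k^(0.32−1) = 0.32·5.316^(-0.68) ≈ 0.1027.
MPK < 0.122, so the economy is dynamically inefficient (over-saving).

over-saving; MPK ≈ 0.103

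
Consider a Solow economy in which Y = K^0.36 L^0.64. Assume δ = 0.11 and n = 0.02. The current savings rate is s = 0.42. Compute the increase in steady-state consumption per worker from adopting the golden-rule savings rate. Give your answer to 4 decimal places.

Δc ≈ 0.0132

Break-even investment rate: n + δ = 0.02 + 0.11 = 0.13.
Current steady state (s = 0.42): k* = (0.42/0.13)^(1/0.64) ≈ 6.2487, y* = 6.2487^0.36 ≈ 1.9341, c* = (1−0.42)·1.9341 ≈ 1.1218.
Maximizing c = f(k) − (n+δ)·k gives f'(k) = n+δ, i.e. 0.36·k^(0.36−1) = 0.13, so k_gold = (0.36/0.13)^(1/0.64) ≈ 4.9112.
y_gold = 4.9112^0.36 ≈ 1.7735, c_gold = y_gold − 0.13·k_gold ≈ 1.1350.
Gain: Δc = 1.1350 − 1.1218 ≈ 0.0132.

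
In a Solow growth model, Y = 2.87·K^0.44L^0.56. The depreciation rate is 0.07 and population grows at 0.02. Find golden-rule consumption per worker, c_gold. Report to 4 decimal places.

n + δ = 0.02 + 0.07 = 0.09.
Golden rule sets MPK = n+δ: 0.44·2.87·k^(0.44−1) = 0.09, so k_gold = (0.44·2.87/0.09)^(1/0.56) ≈ 111.7838.
y_gold = 2.87·111.7838^0.44 ≈ 22.8649.
c_gold = y_gold − (n+δ)·k_gold = 22.8649 − 0.09·111.7838 ≈ 12.8043.

c_gold ≈ 12.8043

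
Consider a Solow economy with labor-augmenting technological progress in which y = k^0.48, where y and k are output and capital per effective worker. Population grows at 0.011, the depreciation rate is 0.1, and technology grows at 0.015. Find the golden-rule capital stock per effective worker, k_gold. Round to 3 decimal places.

Break-even investment rate: n + g + δ = 0.011 + 0.015 + 0.1 = 0.126.
At the golden rule the marginal product of capital equals n+g+δ: 0.48·k^(0.48−1) = 0.126. Solving, k_gold = (0.48/0.126)^(1/0.52) ≈ 13.0936.

k_gold ≈ 13.094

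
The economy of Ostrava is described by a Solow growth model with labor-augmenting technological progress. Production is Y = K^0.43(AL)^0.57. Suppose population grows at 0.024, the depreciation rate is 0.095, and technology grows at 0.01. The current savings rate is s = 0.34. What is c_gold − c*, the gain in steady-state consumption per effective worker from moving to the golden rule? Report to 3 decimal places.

Δc ≈ 0.043

n + g + δ = 0.024 + 0.01 + 0.095 = 0.129.
Current steady state (s = 0.34): k* = (0.34/0.129)^(1/0.57) ≈ 5.4752, y* = 5.4752^0.43 ≈ 2.0774, c* = (1−0.34)·2.0774 ≈ 1.3711.
Golden rule sets MPK = n+g+δ: 0.43·k^(0.43−1) = 0.129, so k_gold = (0.43/0.129)^(1/0.57) ≈ 8.2667.
y_gold = 8.2667^0.43 ≈ 2.4800, c_gold = y_gold − 0.129·k_gold ≈ 1.4136.
Gain: Δc = 1.4136 − 1.3711 ≈ 0.0425.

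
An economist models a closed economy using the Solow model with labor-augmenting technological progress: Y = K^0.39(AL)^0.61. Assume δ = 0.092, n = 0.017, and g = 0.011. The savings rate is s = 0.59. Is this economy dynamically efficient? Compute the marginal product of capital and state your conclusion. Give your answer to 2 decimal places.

The effective depreciation rate is n + g + δ = 0.017 + 0.011 + 0.092 = 0.12.
Steady-state k*: s·k^0.39 = 0.12·k gives k* = (0.59/0.12)^(1/0.61) ≈ 13.6109.
MPK = 0.39·13.6109^(-0.61) ≈ 0.0793.
MPK < n+g+δ = 0.12, so the economy is dynamically inefficient (over-saving).

dynamically inefficient; MPK ≈ 0.08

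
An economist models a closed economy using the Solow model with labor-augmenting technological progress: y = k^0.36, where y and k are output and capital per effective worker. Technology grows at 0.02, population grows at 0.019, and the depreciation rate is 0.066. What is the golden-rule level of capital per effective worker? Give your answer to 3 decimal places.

The effective depreciation rate is n + g + δ = 0.019 + 0.02 + 0.066 = 0.105.
At the golden rule the marginal product of capital equals n+g+δ: 0.36·k^(0.36−1) = 0.105. Solving, k_gold = (0.36/0.105)^(1/0.64) ≈ 6.8567.

k_gold ≈ 6.857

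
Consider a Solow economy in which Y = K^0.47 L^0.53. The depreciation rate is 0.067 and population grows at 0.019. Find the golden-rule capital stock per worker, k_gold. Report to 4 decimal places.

k_gold ≈ 24.6432

The effective depreciation rate is n + δ = 0.019 + 0.067 = 0.086.
Maximizing c = f(k) − (n+δ)·k gives f'(k) = n+δ, i.e. 0.47·k^(0.47−1) = 0.086, so k_gold = (0.47/0.086)^(1/0.53) ≈ 24.6432.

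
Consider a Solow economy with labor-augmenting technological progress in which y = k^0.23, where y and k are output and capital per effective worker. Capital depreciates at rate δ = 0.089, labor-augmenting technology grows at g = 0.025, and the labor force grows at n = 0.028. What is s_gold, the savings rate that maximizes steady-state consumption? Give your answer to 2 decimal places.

s_gold = 0.23

n + g + δ = 0.028 + 0.025 + 0.089 = 0.142.
At the golden rule MPK = n+g+δ, and in any Cobb-Douglas steady state s = (n+g+δ)·k/y = MPK·k/y = capital's share 0.23.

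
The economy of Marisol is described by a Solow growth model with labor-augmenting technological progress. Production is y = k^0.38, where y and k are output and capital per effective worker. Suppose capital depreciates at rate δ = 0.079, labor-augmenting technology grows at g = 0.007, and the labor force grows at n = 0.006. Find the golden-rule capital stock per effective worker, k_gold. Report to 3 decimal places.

n + g + δ = 0.006 + 0.007 + 0.079 = 0.092.
Setting f'(k) = n+g+δ gives 0.38·k^(0.38−1) = 0.092, hence k_gold = (0.38/0.092)^(1/0.62) ≈ 9.8524.

k_gold ≈ 9.852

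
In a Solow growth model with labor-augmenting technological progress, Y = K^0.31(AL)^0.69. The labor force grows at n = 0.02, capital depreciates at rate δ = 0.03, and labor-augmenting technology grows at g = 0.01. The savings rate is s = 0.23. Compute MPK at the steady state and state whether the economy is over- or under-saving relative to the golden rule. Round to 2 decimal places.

under-saving; MPK ≈ 0.08

n + g + δ = 0.02 + 0.01 + 0.03 = 0.06.
Steady-state k*: s·k^0.31 = 0.06·k gives k* = (0.23/0.06)^(1/0.69) ≈ 7.0107.
MPK = 0.31·7.0107^(-0.69) ≈ 0.0809.
MPK > n+g+δ = 0.06, so the economy is dynamically efficient (under-saving).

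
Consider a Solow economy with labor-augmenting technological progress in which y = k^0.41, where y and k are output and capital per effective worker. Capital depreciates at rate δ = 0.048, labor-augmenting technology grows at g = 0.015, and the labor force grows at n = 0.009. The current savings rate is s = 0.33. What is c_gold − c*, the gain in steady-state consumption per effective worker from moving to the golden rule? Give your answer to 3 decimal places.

Capital per effective worker breaks even when investment replaces (n + g + δ)·k; here n + g + δ = 0.072.
Current steady state (s = 0.33): k* = (0.33/0.072)^(1/0.59) ≈ 13.2022, y* = 13.2022^0.41 ≈ 2.8805, c* = (1−0.33)·2.8805 ≈ 1.9299.
Setting f'(k) = n+g+δ gives 0.41·k^(0.41−1) = 0.072, hence k_gold = (0.41/0.072)^(1/0.59) ≈ 19.0733.
y_gold = 19.0733^0.41 ≈ 3.3495, c_gold = y_gold − 0.072·k_gold ≈ 1.9762.
Gain: Δc = 1.9762 − 1.9299 ≈ 0.0463.

Δc ≈ 0.046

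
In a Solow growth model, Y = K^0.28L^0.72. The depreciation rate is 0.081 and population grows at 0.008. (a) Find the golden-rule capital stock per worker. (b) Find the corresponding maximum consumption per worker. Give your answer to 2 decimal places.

Break-even investment rate: n + δ = 0.008 + 0.081 = 0.089.
At the golden rule the marginal product of capital equals n+δ: 0.28·k^(0.28−1) = 0.089. Solving, k_gold = (0.28/0.089)^(1/0.72) ≈ 4.9130.
y_gold = 4.9130^0.28 ≈ 1.5616; c_gold = y_gold − 0.089·k_gold ≈ 1.1244.

(a) k_gold ≈ 4.91; (b) c_gold ≈ 1.12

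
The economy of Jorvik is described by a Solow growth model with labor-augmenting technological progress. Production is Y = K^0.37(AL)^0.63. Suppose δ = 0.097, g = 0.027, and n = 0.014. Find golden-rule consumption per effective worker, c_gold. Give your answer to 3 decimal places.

c_gold ≈ 1.124

Break-even investment rate: n + g + δ = 0.014 + 0.027 + 0.097 = 0.138.
At the golden rule the marginal product of capital equals n+g+δ: 0.37·k^(0.37−1) = 0.138. Solving, k_gold = (0.37/0.138)^(1/0.63) ≈ 4.7849.
y_gold = 4.7849^0.37 ≈ 1.7847.
c_gold = y_gold − (n+g+δ)·k_gold = 1.7847 − 0.138·4.7849 ≈ 1.1243.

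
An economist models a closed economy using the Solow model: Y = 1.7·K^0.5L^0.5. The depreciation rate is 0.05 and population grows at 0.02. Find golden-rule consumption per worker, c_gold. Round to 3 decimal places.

n + δ = 0.02 + 0.05 = 0.07.
Maximizing c = f(k) − (n+δ)·k gives f'(k) = n+δ, i.e. 0.5·1.7·k^(0.5−1) = 0.07, so k_gold = (0.5·1.7/0.07)^(1/0.5) ≈ 147.4490.
y_gold = 1.7·147.4490^0.5 ≈ 20.6429.
c_gold = y_gold − (n+δ)·k_gold = 20.6429 − 0.07·147.4490 ≈ 10.3214.

c_gold ≈ 10.321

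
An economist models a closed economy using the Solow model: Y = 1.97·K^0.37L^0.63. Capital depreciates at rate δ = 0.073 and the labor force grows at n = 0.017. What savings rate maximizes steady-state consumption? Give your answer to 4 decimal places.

Break-even investment rate: n + δ = 0.017 + 0.073 = 0.09.
At the golden rule MPK = n+δ, and in any Cobb-Douglas steady state s = (n+δ)·k/y = MPK·k/y = capital's share 0.37.

s_gold = 0.3700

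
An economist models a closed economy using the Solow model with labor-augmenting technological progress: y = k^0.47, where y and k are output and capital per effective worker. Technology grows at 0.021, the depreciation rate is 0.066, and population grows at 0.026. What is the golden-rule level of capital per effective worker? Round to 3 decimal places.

k_gold ≈ 14.722

The effective depreciation rate is n + g + δ = 0.026 + 0.021 + 0.066 = 0.113.
Maximizing c = f(k) − (n+g+δ)·k gives f'(k) = n+g+δ, i.e. 0.47·k^(0.47−1) = 0.113, so k_gold = (0.47/0.113)^(1/0.53) ≈ 14.7218.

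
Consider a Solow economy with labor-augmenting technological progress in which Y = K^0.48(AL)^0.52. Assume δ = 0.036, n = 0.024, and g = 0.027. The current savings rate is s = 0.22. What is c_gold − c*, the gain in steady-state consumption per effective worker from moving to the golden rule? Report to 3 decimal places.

Δc ≈ 0.679

Break-even investment rate: n + g + δ = 0.024 + 0.027 + 0.036 = 0.087.
Current steady state (s = 0.22): k* = (0.22/0.087)^(1/0.52) ≈ 5.9541, y* = 5.9541^0.48 ≈ 2.3546, c* = (1−0.22)·2.3546 ≈ 1.8366.
Golden rule sets MPK = n+g+δ: 0.48·k^(0.48−1) = 0.087, so k_gold = (0.48/0.087)^(1/0.52) ≈ 26.6924.
y_gold = 26.6924^0.48 ≈ 4.8380, c_gold = y_gold − 0.087·k_gold ≈ 2.5158.
Gain: Δc = 2.5158 − 1.8366 ≈ 0.6792.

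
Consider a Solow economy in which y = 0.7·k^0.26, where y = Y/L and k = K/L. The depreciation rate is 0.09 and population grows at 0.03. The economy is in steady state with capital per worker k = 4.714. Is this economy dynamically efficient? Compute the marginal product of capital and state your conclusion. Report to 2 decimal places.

dynamically inefficient; MPK ≈ 0.06

Break-even investment rate: n + δ = 0.03 + 0.09 = 0.12.
MPK = 0.26·0.7·k^(0.26−1) = 0.26·0.7·4.714^(-0.74) ≈ 0.0578.
MPK < 0.12, so the economy is dynamically inefficient (over-saving).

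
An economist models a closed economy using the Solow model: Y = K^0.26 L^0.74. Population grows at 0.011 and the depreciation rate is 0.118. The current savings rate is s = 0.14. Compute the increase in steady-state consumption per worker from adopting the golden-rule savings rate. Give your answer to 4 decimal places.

Capital per worker breaks even when investment replaces (n + δ)·k; here n + δ = 0.129.
Current steady state (s = 0.14): k* = (0.14/0.129)^(1/0.74) ≈ 1.1169, y* = 1.1169^0.26 ≈ 1.0292, c* = (1−0.14)·1.0292 ≈ 0.8851.
Maximizing c = f(k) − (n+δ)·k gives f'(k) = n+δ, i.e. 0.26·k^(0.26−1) = 0.129, so k_gold = (0.26/0.129)^(1/0.74) ≈ 2.5783.
y_gold = 2.5783^0.26 ≈ 1.2792, c_gold = y_gold − 0.129·k_gold ≈ 0.9466.
Gain: Δc = 0.9466 − 0.8851 ≈ 0.0615.

Δc ≈ 0.0615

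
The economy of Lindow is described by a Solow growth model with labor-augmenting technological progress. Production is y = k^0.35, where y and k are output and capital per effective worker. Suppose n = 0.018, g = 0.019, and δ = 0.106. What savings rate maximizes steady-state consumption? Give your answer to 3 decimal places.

n + g + δ = 0.018 + 0.019 + 0.106 = 0.143.
At the golden rule MPK = n+g+δ, and in any Cobb-Douglas steady state s = (n+g+δ)·k/y = MPK·k/y = capital's share 0.35.

s_gold = 0.350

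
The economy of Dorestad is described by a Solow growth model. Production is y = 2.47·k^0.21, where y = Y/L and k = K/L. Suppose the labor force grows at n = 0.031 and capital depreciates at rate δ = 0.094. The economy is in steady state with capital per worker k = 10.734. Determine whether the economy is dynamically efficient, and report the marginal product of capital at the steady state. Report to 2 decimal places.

dynamically inefficient; MPK ≈ 0.08

n + δ = 0.031 + 0.094 = 0.125.
MPK = 0.21·2.47·k^(0.21−1) = 0.21·2.47·10.734^(-0.79) ≈ 0.0795.
MPK < 0.125, so the economy is dynamically inefficient (over-saving).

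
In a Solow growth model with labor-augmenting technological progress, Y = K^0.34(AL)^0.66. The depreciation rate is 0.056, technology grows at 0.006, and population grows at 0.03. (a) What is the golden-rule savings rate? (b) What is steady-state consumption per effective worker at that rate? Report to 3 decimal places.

n + g + δ = 0.03 + 0.006 + 0.056 = 0.092.
For Cobb-Douglas, s_gold equals capital's share: s_gold = 0.34.
Golden rule sets MPK = n+g+δ: 0.34·k^(0.34−1) = 0.092, so k_gold = (0.34/0.092)^(1/0.66) ≈ 7.2467.
y_gold = 7.2467^0.34 ≈ 1.9609; c_gold = (1−0.34)·y_gold ≈ 1.2942.

(a) s_gold = 0.340; (b) c_gold ≈ 1.294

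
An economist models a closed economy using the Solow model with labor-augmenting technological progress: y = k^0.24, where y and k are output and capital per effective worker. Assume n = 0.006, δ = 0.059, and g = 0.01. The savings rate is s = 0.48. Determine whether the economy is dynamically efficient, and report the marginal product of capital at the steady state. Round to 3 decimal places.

Capital per effective worker breaks even when investment replaces (n + g + δ)·k; here n + g + δ = 0.075.
Steady-state k*: s·k^0.24 = 0.075·k gives k* = (0.48/0.075)^(1/0.76) ≈ 11.5017.
MPK = 0.24·11.5017^(-0.76) ≈ 0.0375.
MPK < n+g+δ = 0.075, so the economy is dynamically inefficient (over-saving).

dynamically inefficient; MPK ≈ 0.037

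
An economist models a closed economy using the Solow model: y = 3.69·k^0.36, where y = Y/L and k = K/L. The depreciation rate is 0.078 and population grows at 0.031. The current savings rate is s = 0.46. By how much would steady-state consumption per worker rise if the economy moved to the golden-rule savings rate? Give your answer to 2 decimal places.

Δc ≈ 0.30

Break-even investment rate: n + δ = 0.031 + 0.078 = 0.109.
Current steady state (s = 0.46): k* = (0.46·3.69/0.109)^(1/0.64) ≈ 72.9556, y* = 3.69·72.9556^0.36 ≈ 17.2873, c* = (1−0.46)·17.2873 ≈ 9.3352.
At the golden rule the marginal product of capital equals n+δ: 0.36·3.69·k^(0.36−1) = 0.109. Solving, k_gold = (0.36·3.69/0.109)^(1/0.64) ≈ 49.7419.
y_gold = 3.69·49.7419^0.36 ≈ 15.0607, c_gold = y_gold − 0.109·k_gold ≈ 9.6389.
Gain: Δc = 9.6389 − 9.3352 ≈ 0.3037.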